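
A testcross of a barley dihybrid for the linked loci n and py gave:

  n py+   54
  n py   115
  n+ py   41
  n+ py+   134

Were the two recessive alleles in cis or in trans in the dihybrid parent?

The two most frequent classes are n+ py+ (134) and n py (115); these are the parental (non-recombinant) types.
So the F1 carried n+ py+ on one chromosome and n py on the other — the recessive alleles are on the same chromosome (cis / coupling).

cis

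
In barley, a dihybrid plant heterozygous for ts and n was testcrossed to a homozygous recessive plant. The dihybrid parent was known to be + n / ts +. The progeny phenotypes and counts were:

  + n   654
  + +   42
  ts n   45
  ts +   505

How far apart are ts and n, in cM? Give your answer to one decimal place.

7.0 cM

The recombinant classes are + + and ts n: 42 + 45 = 87.
Recombination frequency = 87/1246 = 0.0698 ≈ 7.0%, i.e. 7.0 cM.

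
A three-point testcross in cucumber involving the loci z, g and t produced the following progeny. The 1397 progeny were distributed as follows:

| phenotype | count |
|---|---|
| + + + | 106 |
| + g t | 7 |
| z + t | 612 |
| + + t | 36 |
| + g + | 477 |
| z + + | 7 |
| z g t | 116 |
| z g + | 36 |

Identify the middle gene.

t

The two most frequent reciprocal classes, + g + and z + t, are the parental types, so the F1 was + g + / z + t.
The two rarest classes, + g t and z + +, are the double crossovers. Comparing them with the parentals, only the t allele has switched, so t is the middle locus and the order is g – t – z.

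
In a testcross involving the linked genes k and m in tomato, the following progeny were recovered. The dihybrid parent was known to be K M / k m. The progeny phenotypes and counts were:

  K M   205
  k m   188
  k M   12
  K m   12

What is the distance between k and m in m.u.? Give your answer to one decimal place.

The recombinant classes are K m and k M: 12 + 12 = 24.
Recombination frequency = 24/417 = 0.0576 ≈ 5.8%, i.e. 5.8 m.u.

5.8 m.u.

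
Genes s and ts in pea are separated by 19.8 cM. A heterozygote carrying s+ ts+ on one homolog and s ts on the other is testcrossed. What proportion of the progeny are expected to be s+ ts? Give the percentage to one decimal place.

9.9%

A map distance of 19.8 cM corresponds to a recombination frequency of 0.198.
The F1 is s+ ts+ / s ts, so s+ ts is a recombinant gamete class with expected frequency r/2 = 0.198/2 = 0.0990.
That is 0.0990 = 9.9% of the progeny.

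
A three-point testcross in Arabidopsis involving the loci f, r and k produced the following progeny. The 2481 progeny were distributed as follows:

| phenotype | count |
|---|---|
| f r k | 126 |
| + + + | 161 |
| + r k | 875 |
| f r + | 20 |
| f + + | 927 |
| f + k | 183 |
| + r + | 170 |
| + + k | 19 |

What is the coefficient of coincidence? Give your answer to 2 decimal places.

0.76

The two most frequent reciprocal classes, + r k and f + +, are the parental types, so the F1 was + r k / f + +.
The two rarest classes, + + k and f r +, are the double crossovers. Comparing them with the parentals, only the r allele has switched, so r is the middle locus and the order is f – r – k.
f–r: (287 + 39)/2481 = 0.1314; r–k: (353 + 39)/2481 = 0.1580.
Expected DCO frequency = 0.1314 × 0.1580 ≈ 0.02076; observed = 39/2481 ≈ 0.01572.
Coefficient of coincidence = 0.01572/0.02076 ≈ 0.76.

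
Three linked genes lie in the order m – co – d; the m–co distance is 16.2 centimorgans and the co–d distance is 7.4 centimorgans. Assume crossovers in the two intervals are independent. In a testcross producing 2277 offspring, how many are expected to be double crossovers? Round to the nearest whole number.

27

Map distances give recombination frequencies of 0.162 and 0.074 for the two intervals.
With no interference, expected double-crossover frequency = 0.162 × 0.074 = 0.01199.
Expected number = 0.01199 × 2277 = 27.30 ≈ 27.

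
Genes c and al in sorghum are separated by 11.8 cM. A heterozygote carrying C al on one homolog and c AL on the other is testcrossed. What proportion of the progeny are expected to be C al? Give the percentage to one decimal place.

44.1%

A map distance of 11.8 cM corresponds to a recombination frequency of 0.118.
The F1 is C al / c AL, so C al is a parental gamete class with expected frequency (1 − r)/2 = 0.882/2 = 0.4410.
That is 0.4410 = 44.1% of the progeny.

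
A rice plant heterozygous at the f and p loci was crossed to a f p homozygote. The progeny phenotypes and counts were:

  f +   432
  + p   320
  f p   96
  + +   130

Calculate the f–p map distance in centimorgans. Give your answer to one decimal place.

The two most frequent classes, + p (320) and f + (432), are the parental types, so the F1 was + p / f +.
The recombinant classes are + + and f p: 130 + 96 = 226.
Recombination frequency = 226/978 = 0.2311 ≈ 23.1%, i.e. 23.1 centimorgans.

23.1 centimorgans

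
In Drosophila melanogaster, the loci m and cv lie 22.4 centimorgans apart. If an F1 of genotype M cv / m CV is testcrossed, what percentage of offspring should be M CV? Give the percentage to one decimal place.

11.2%

A map distance of 22.4 centimorgans corresponds to a recombination frequency of 0.224.
The F1 is M cv / m CV, so M CV is a recombinant gamete class with expected frequency r/2 = 0.224/2 = 0.1120.
That is 0.1120 = 11.2% of the progeny.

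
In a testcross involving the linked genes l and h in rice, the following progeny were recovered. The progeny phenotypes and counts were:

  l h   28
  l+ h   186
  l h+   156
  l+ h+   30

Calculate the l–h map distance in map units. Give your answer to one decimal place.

The two most frequent classes, l+ h (186) and l h+ (156), are the parental types, so the F1 was l+ h / l h+.
The recombinant classes are l+ h+ and l h: 30 + 28 = 58.
Recombination frequency = 58/400 = 0.1450 ≈ 14.5%, i.e. 14.5 map units.

14.5 map units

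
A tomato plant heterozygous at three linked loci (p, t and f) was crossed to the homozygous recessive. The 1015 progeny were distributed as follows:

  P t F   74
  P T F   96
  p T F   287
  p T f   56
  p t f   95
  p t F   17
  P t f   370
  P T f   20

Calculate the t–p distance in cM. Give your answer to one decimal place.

22.5 cM

The two most frequent reciprocal classes, P t f and p T F, are the parental types, so the F1 was P t f / p T F.
The two rarest classes, P T f and p t F, are the double crossovers. Comparing them with the parentals, only the t allele has switched, so t is the middle locus and the order is p – t – f.
Crossovers in the p–t interval produce the single-crossover classes p t f and P T F (95 + 96 = 191) plus the double crossovers (37).
RF(p–t) = (191 + 37) / 1015 = 228/1015 = 0.2246 → 22.5 cM.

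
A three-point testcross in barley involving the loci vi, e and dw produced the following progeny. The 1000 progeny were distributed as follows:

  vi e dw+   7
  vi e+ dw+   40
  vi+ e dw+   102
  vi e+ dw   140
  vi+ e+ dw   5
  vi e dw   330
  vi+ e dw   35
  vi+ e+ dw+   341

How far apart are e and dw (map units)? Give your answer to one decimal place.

25.4 map units

The two most frequent reciprocal classes, vi+ e+ dw+ and vi e dw, are the parental types, so the F1 was vi+ e+ dw+ / vi e dw.
The two rarest classes, vi+ e+ dw and vi e dw+, are the double crossovers. Comparing them with the parentals, only the dw allele has switched, so dw is the middle locus and the order is e – dw – vi.
Crossovers in the e–dw interval produce the single-crossover classes vi+ e dw+ and vi e+ dw (102 + 140 = 242) plus the double crossovers (12).
RF(e–dw) = (242 + 12) / 1000 = 254/1000 = 0.2540 → 25.4 map units.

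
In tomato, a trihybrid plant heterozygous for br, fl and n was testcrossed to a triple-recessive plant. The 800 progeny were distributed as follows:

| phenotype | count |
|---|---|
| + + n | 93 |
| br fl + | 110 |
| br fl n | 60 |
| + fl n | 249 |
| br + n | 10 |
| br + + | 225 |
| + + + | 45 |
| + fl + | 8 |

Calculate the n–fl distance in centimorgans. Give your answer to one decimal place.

The two most frequent reciprocal classes, br + + and + fl n, are the parental types, so the F1 was br + + / + fl n.
The two rarest classes, br + n and + fl +, are the double crossovers. Comparing them with the parentals, only the n allele has switched, so n is the middle locus and the order is br – n – fl.
Crossovers in the n–fl interval produce the single-crossover classes br fl + and + + n (110 + 93 = 203) plus the double crossovers (18).
RF(n–fl) = (203 + 18) / 800 = 221/800 = 0.2762 → 27.6 centimorgans.

27.6 centimorgans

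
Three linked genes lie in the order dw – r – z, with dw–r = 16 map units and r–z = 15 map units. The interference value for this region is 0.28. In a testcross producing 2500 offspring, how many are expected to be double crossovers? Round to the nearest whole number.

43

Map distances give recombination frequencies of 0.160 and 0.150 for the two intervals.
With interference 0.28 (so coincidence = 0.72), expected double-crossover frequency = 0.160 × 0.150 × 0.72 = 0.01728.
Expected number = 0.01728 × 2500 = 43.20 ≈ 43.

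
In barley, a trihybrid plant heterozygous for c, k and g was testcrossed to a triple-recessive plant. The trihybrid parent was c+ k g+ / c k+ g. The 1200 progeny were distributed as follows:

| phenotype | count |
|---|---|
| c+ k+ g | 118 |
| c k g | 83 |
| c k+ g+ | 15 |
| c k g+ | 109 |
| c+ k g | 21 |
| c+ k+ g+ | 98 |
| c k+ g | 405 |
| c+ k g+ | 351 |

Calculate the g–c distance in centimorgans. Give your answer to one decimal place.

The two rarest classes, c+ k g and c k+ g+, are the double crossovers. Comparing them with the parentals, only the g allele has switched, so g is the middle locus and the order is k – g – c.
Crossovers in the g–c interval produce the single-crossover classes c k g+ and c+ k+ g (109 + 118 = 227) plus the double crossovers (36).
RF(g–c) = (227 + 36) / 1200 = 263/1200 = 0.2192 → 21.9 centimorgans.

21.9 centimorgans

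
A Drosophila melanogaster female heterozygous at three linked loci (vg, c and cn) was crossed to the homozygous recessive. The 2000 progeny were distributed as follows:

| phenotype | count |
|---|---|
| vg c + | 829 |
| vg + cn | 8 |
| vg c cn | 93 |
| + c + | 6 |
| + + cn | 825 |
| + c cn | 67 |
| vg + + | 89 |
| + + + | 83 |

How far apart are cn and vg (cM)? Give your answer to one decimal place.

9.5 cM

The two most frequent reciprocal classes, + + cn and vg c +, are the parental types, so the F1 was + + cn / vg c +.
The two rarest classes, vg + cn and + c +, are the double crossovers. Comparing them with the parentals, only the vg allele has switched, so vg is the middle locus and the order is cn – vg – c.
Crossovers in the cn–vg interval produce the single-crossover classes + + + and vg c cn (83 + 93 = 176) plus the double crossovers (14).
RF(cn–vg) = (176 + 14) / 2000 = 190/2000 = 0.0950 → 9.5 cM.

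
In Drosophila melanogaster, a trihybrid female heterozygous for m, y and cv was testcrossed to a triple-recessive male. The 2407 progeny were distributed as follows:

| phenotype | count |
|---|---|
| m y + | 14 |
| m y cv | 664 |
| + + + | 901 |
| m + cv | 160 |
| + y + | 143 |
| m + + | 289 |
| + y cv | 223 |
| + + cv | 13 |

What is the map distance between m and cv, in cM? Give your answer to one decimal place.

The two most frequent reciprocal classes, m y cv and + + +, are the parental types, so the F1 was m y cv / + + +.
The two rarest classes, m y + and + + cv, are the double crossovers. Comparing them with the parentals, only the cv allele has switched, so cv is the middle locus and the order is y – cv – m.
Crossovers in the cv–m interval produce the single-crossover classes + y cv and m + + (223 + 289 = 512) plus the double crossovers (27).
RF(cv–m) = (512 + 27) / 2407 = 539/2407 = 0.2239 → 22.4 cM.

22.4 cM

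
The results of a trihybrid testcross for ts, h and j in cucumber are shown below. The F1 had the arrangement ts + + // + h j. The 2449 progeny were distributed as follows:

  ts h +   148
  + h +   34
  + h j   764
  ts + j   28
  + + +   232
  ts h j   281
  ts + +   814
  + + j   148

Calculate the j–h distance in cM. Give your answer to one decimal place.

The two rarest classes, ts + j and + h +, are the double crossovers. Comparing them with the parentals, only the j allele has switched, so j is the middle locus and the order is ts – j – h.
Crossovers in the j–h interval produce the single-crossover classes ts h + and + + j (148 + 148 = 296) plus the double crossovers (62).
RF(j–h) = (296 + 62) / 2449 = 358/2449 = 0.1462 → 14.6 cM.

14.6 cM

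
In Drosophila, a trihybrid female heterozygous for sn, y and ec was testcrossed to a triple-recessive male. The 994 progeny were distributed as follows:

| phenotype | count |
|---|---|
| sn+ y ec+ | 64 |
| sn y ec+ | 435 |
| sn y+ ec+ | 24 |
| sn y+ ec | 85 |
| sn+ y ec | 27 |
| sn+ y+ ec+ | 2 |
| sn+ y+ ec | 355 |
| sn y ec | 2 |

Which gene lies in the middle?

The two most frequent reciprocal classes, sn+ y+ ec and sn y ec+, are the parental types, so the F1 was sn+ y+ ec / sn y ec+.
The two rarest classes, sn+ y+ ec+ and sn y ec, are the double crossovers. Comparing them with the parentals, only the ec allele has switched, so ec is the middle locus and the order is y – ec – sn.

ec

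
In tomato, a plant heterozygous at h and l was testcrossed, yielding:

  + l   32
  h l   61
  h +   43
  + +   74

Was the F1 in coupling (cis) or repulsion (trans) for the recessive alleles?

cis

The two most frequent classes are + + (74) and h l (61); these are the parental (non-recombinant) types.
So the F1 carried + + on one chromosome and h l on the other — the recessive alleles are on the same chromosome (cis / coupling).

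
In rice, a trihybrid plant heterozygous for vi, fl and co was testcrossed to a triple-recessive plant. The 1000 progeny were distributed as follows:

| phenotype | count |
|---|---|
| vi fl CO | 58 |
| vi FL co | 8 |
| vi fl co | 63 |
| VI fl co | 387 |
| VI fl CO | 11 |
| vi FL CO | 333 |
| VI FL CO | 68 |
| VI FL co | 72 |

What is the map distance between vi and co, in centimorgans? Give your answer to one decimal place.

15.0 centimorgans

The two most frequent reciprocal classes, VI fl co and vi FL CO, are the parental types, so the F1 was VI fl co / vi FL CO.
The two rarest classes, VI fl CO and vi FL co, are the double crossovers. Comparing them with the parentals, only the co allele has switched, so co is the middle locus and the order is vi – co – fl.
Crossovers in the vi–co interval produce the single-crossover classes vi fl co and VI FL CO (63 + 68 = 131) plus the double crossovers (19).
RF(vi–co) = (131 + 19) / 1000 = 150/1000 = 0.1500 → 15.0 centimorgans.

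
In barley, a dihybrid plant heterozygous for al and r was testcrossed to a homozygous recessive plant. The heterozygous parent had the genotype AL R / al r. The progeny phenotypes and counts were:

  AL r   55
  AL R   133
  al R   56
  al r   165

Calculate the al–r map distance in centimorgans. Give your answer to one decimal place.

27.1 centimorgans

The recombinant classes are AL r and al R: 55 + 56 = 111.
Recombination frequency = 111/409 = 0.2714 ≈ 27.1%, i.e. 27.1 centimorgans.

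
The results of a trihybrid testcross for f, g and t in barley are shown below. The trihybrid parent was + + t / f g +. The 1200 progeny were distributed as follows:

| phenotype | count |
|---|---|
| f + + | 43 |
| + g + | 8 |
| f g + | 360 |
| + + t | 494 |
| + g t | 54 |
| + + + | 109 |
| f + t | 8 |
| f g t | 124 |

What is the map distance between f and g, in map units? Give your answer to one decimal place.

The two rarest classes, f + t and + g +, are the double crossovers. Comparing them with the parentals, only the f allele has switched, so f is the middle locus and the order is g – f – t.
Crossovers in the g–f interval produce the single-crossover classes + g t and f + + (54 + 43 = 97) plus the double crossovers (16).
RF(g–f) = (97 + 16) / 1200 = 113/1200 = 0.0942 → 9.4 map units.

9.4 map units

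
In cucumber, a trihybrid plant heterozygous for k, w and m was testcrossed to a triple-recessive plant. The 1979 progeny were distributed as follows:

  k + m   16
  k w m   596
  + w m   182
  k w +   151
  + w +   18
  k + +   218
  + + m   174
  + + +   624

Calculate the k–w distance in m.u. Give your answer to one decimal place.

21.9 m.u.

The two most frequent reciprocal classes, + + + and k w m, are the parental types, so the F1 was + + + / k w m.
The two rarest classes, + w + and k + m, are the double crossovers. Comparing them with the parentals, only the w allele has switched, so w is the middle locus and the order is m – w – k.
Crossovers in the w–k interval produce the single-crossover classes k + + and + w m (218 + 182 = 400) plus the double crossovers (34).
RF(w–k) = (400 + 34) / 1979 = 434/1979 = 0.2193 → 21.9 m.u.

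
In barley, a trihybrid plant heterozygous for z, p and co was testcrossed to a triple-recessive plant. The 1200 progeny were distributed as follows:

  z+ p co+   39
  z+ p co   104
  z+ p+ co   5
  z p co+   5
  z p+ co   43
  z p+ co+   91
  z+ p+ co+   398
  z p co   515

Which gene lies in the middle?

The two most frequent reciprocal classes, z+ p+ co+ and z p co, are the parental types, so the F1 was z+ p+ co+ / z p co.
The two rarest classes, z+ p+ co and z p co+, are the double crossovers. Comparing them with the parentals, only the co allele has switched, so co is the middle locus and the order is p – co – z.

co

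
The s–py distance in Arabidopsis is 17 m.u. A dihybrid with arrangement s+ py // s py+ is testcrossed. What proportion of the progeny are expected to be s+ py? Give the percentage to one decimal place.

A map distance of 17 m.u. corresponds to a recombination frequency of 0.170.
The F1 is s+ py / s py+, so s+ py is a parental gamete class with expected frequency (1 − r)/2 = 0.830/2 = 0.4150.
That is 0.4150 = 41.5% of the progeny.

41.5%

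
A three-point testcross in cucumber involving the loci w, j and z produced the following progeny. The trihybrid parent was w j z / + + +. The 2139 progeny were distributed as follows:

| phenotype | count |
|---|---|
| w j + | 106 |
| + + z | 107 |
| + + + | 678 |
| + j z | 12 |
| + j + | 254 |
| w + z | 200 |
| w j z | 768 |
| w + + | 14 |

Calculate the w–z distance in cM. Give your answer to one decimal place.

The two rarest classes, + j z and w + +, are the double crossovers. Comparing them with the parentals, only the w allele has switched, so w is the middle locus and the order is j – w – z.
Crossovers in the w–z interval produce the single-crossover classes w j + and + + z (106 + 107 = 213) plus the double crossovers (26).
RF(w–z) = (213 + 26) / 2139 = 239/2139 = 0.1117 → 11.2 cM.

11.2 cM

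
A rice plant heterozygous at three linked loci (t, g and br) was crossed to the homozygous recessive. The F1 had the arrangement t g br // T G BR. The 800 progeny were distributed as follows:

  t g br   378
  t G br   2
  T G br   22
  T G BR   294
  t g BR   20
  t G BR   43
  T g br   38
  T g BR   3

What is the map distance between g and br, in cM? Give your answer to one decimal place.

5.9 cM

The two rarest classes, t G br and T g BR, are the double crossovers. Comparing them with the parentals, only the g allele has switched, so g is the middle locus and the order is t – g – br.
Crossovers in the g–br interval produce the single-crossover classes t g BR and T G br (20 + 22 = 42) plus the double crossovers (5).
RF(g–br) = (42 + 5) / 800 = 47/800 = 0.0587 → 5.9 cM.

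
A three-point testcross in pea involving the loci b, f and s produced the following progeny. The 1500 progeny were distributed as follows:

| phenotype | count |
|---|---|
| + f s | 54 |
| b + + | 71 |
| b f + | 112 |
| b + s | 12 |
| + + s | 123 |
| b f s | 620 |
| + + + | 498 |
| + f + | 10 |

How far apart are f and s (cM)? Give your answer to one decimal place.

The two most frequent reciprocal classes, + + + and b f s, are the parental types, so the F1 was + + + / b f s.
The two rarest classes, + f + and b + s, are the double crossovers. Comparing them with the parentals, only the f allele has switched, so f is the middle locus and the order is b – f – s.
Crossovers in the f–s interval produce the single-crossover classes + + s and b f + (123 + 112 = 235) plus the double crossovers (22).
RF(f–s) = (235 + 22) / 1500 = 257/1500 = 0.1713 → 17.1 cM.

17.1 cM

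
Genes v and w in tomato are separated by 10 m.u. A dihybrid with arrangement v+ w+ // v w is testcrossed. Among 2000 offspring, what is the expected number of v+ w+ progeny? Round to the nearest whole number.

A map distance of 10 m.u. corresponds to a recombination frequency of 0.100.
The F1 is v+ w+ / v w, so v+ w+ is a parental gamete class with expected frequency (1 − r)/2 = 0.900/2 = 0.4500.
Expected number = 0.4500 × 2000 = 900.00 ≈ 900.

900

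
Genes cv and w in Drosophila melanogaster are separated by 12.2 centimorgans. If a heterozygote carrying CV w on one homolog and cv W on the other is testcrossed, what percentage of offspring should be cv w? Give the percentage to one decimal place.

A map distance of 12.2 centimorgans corresponds to a recombination frequency of 0.122.
The F1 is CV w / cv W, so cv w is a recombinant gamete class with expected frequency r/2 = 0.122/2 = 0.0610.
That is 0.0610 = 6.1% of the progeny.

6.1%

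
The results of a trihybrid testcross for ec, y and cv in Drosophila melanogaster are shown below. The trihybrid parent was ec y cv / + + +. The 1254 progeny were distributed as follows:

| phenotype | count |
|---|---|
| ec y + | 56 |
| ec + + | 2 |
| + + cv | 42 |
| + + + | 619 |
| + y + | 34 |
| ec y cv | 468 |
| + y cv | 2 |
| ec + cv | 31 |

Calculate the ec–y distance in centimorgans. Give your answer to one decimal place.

5.5 centimorgans

The two rarest classes, + y cv and ec + +, are the double crossovers. Comparing them with the parentals, only the ec allele has switched, so ec is the middle locus and the order is cv – ec – y.
Crossovers in the ec–y interval produce the single-crossover classes ec + cv and + y + (31 + 34 = 65) plus the double crossovers (4).
RF(ec–y) = (65 + 4) / 1254 = 69/1254 = 0.0550 → 5.5 centimorgans.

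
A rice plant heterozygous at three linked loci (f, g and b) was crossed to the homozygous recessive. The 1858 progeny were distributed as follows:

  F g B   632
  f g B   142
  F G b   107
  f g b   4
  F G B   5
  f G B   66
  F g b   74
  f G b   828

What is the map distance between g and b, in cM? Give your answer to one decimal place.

The two most frequent reciprocal classes, f G b and F g B, are the parental types, so the F1 was f G b / F g B.
The two rarest classes, f g b and F G B, are the double crossovers. Comparing them with the parentals, only the g allele has switched, so g is the middle locus and the order is b – g – f.
Crossovers in the b–g interval produce the single-crossover classes f G B and F g b (66 + 74 = 140) plus the double crossovers (9).
RF(b–g) = (140 + 9) / 1858 = 149/1858 = 0.0802 → 8.0 cM.

8.0 cM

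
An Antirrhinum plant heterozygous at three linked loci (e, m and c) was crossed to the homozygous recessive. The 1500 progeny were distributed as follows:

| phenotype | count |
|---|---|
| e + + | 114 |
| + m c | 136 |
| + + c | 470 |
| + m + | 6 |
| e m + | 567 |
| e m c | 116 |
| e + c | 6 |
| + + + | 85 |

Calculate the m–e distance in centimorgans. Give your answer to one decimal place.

The two most frequent reciprocal classes, e m + and + + c, are the parental types, so the F1 was e m + / + + c.
The two rarest classes, + m + and e + c, are the double crossovers. Comparing them with the parentals, only the e allele has switched, so e is the middle locus and the order is c – e – m.
Crossovers in the e–m interval produce the single-crossover classes e + + and + m c (114 + 136 = 250) plus the double crossovers (12).
RF(e–m) = (250 + 12) / 1500 = 262/1500 = 0.1747 → 17.5 centimorgans.

17.5 centimorgans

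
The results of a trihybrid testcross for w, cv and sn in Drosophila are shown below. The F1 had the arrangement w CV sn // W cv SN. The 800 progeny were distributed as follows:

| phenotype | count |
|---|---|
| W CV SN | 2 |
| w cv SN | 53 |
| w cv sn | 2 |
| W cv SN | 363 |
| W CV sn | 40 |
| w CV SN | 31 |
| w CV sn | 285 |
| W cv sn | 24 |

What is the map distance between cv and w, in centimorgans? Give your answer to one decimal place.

12.1 centimorgans

The two rarest classes, w cv sn and W CV SN, are the double crossovers. Comparing them with the parentals, only the cv allele has switched, so cv is the middle locus and the order is sn – cv – w.
Crossovers in the cv–w interval produce the single-crossover classes W CV sn and w cv SN (40 + 53 = 93) plus the double crossovers (4).
RF(cv–w) = (93 + 4) / 800 = 97/800 = 0.1212 → 12.1 centimorgans.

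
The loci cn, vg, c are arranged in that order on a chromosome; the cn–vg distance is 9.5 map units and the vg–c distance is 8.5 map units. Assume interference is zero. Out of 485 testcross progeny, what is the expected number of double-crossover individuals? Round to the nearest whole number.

Map distances give recombination frequencies of 0.095 and 0.085 for the two intervals.
With no interference, expected double-crossover frequency = 0.095 × 0.085 = 0.00808.
Expected number = 0.00808 × 485 = 3.92 ≈ 4.

4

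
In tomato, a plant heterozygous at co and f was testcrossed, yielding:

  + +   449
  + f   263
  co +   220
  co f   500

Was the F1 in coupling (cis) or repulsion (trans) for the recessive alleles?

cis

The two most frequent classes are + + (449) and co f (500); these are the parental (non-recombinant) types.
So the F1 carried + + on one chromosome and co f on the other — the recessive alleles are on the same chromosome (cis / coupling).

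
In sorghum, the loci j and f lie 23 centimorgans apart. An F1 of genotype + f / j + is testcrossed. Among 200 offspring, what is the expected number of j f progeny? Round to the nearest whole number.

A map distance of 23 centimorgans corresponds to a recombination frequency of 0.230.
The F1 is + f / j +, so j f is a recombinant gamete class with expected frequency r/2 = 0.230/2 = 0.1150.
Expected number = 0.1150 × 200 = 23.00 ≈ 23.

23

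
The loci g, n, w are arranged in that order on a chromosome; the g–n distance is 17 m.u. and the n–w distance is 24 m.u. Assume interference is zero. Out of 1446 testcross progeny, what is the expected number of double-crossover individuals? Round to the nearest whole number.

Map distances give recombination frequencies of 0.170 and 0.240 for the two intervals.
With no interference, expected double-crossover frequency = 0.170 × 0.240 = 0.04080.
Expected number = 0.04080 × 1446 = 59.00 ≈ 59.

59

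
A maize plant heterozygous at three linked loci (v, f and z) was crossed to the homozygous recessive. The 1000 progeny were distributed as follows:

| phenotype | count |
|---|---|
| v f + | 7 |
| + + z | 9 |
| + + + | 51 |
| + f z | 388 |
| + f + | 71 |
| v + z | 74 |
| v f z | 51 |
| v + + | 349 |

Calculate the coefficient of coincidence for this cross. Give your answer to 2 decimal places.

The two most frequent reciprocal classes, v + + and + f z, are the parental types, so the F1 was v + + / + f z.
The two rarest classes, v f + and + + z, are the double crossovers. Comparing them with the parentals, only the f allele has switched, so f is the middle locus and the order is v – f – z.
v–f: (102 + 16)/1000 = 0.1180; f–z: (145 + 16)/1000 = 0.1610.
Expected DCO frequency = 0.1180 × 0.1610 ≈ 0.01900; observed = 16/1000 ≈ 0.01600.
Coefficient of coincidence = 0.01600/0.01900 ≈ 0.84.

0.84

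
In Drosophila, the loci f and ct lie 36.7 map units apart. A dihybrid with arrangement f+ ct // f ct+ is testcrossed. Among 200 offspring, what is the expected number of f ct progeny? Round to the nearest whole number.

A map distance of 36.7 map units corresponds to a recombination frequency of 0.367.
The F1 is f+ ct / f ct+, so f ct is a recombinant gamete class with expected frequency r/2 = 0.367/2 = 0.1835.
Expected number = 0.1835 × 200 = 36.70 ≈ 37.

37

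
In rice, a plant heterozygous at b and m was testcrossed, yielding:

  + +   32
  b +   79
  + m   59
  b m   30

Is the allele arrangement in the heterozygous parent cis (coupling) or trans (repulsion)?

The two most frequent classes are + m (59) and b + (79); these are the parental (non-recombinant) types.
So the F1 carried + m on one chromosome and b + on the other — the recessive alleles are on opposite chromosomes (trans / repulsion).

trans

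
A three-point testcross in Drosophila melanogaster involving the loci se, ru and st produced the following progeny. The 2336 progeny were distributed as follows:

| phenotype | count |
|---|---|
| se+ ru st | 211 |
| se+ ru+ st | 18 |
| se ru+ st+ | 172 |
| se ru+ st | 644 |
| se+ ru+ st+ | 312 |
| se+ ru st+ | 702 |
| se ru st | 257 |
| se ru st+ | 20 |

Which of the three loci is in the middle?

se

The two most frequent reciprocal classes, se+ ru st+ and se ru+ st, are the parental types, so the F1 was se+ ru st+ / se ru+ st.
The two rarest classes, se ru st+ and se+ ru+ st, are the double crossovers. Comparing them with the parentals, only the se allele has switched, so se is the middle locus and the order is ru – se – st.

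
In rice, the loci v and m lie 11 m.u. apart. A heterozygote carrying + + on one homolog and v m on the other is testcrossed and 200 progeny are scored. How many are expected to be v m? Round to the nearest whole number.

89

A map distance of 11 m.u. corresponds to a recombination frequency of 0.110.
The F1 is + + / v m, so v m is a parental gamete class with expected frequency (1 − r)/2 = 0.890/2 = 0.4450.
Expected number = 0.4450 × 200 = 89.00 ≈ 89.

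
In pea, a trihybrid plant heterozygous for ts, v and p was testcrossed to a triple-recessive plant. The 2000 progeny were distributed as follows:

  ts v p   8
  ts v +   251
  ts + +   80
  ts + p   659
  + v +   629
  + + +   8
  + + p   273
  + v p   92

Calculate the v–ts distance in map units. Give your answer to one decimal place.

27.0 map units

The two most frequent reciprocal classes, ts + p and + v +, are the parental types, so the F1 was ts + p / + v +.
The two rarest classes, ts v p and + + +, are the double crossovers. Comparing them with the parentals, only the v allele has switched, so v is the middle locus and the order is ts – v – p.
Crossovers in the ts–v interval produce the single-crossover classes + + p and ts v + (273 + 251 = 524) plus the double crossovers (16).
RF(ts–v) = (524 + 16) / 2000 = 540/2000 = 0.2700 → 27.0 map units.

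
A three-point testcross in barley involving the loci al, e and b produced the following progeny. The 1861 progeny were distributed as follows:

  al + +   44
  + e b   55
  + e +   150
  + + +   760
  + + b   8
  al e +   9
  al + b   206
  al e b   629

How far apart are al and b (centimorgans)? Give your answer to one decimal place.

6.2 centimorgans

The two most frequent reciprocal classes, + + + and al e b, are the parental types, so the F1 was + + + / al e b.
The two rarest classes, + + b and al e +, are the double crossovers. Comparing them with the parentals, only the b allele has switched, so b is the middle locus and the order is al – b – e.
Crossovers in the al–b interval produce the single-crossover classes al + + and + e b (44 + 55 = 99) plus the double crossovers (17).
RF(al–b) = (99 + 17) / 1861 = 116/1861 = 0.0623 → 6.2 centimorgans.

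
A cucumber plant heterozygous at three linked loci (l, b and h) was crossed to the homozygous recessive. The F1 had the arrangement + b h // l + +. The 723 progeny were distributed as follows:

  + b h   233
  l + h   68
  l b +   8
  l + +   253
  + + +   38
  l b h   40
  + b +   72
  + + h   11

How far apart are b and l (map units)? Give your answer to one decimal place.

The two rarest classes, + + h and l b +, are the double crossovers. Comparing them with the parentals, only the b allele has switched, so b is the middle locus and the order is h – b – l.
Crossovers in the b–l interval produce the single-crossover classes l b h and + + + (40 + 38 = 78) plus the double crossovers (19).
RF(b–l) = (78 + 19) / 723 = 97/723 = 0.1342 → 13.4 map units.

13.4 map units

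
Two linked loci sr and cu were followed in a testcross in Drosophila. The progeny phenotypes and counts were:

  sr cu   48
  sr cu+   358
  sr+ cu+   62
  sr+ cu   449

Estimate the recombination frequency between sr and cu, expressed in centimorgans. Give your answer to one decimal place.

The two most frequent classes, sr+ cu (449) and sr cu+ (358), are the parental types, so the F1 was sr+ cu / sr cu+.
The recombinant classes are sr+ cu+ and sr cu: 62 + 48 = 110.
Recombination frequency = 110/917 = 0.1200 ≈ 12.0%, i.e. 12.0 centimorgans.

12.0 centimorgans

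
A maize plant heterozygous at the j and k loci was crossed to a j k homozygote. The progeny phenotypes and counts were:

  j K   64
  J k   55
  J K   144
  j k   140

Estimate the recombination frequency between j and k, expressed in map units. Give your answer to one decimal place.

The two most frequent classes, J K (144) and j k (140), are the parental types, so the F1 was J K / j k.
The recombinant classes are J k and j K: 55 + 64 = 119.
Recombination frequency = 119/403 = 0.2953 ≈ 29.5%, i.e. 29.5 map units.

29.5 map units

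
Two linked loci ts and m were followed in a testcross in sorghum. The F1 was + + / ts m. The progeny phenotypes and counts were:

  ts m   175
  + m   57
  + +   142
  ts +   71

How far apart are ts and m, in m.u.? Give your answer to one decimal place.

28.8 m.u.

The recombinant classes are + m and ts +: 57 + 71 = 128.
Recombination frequency = 128/445 = 0.2876 ≈ 28.8%, i.e. 28.8 m.u.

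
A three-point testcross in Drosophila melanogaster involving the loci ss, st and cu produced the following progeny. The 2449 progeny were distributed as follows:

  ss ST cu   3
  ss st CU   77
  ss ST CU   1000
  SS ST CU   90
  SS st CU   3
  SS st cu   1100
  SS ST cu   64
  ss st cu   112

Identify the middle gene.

cu

The two most frequent reciprocal classes, ss ST CU and SS st cu, are the parental types, so the F1 was ss ST CU / SS st cu.
The two rarest classes, ss ST cu and SS st CU, are the double crossovers. Comparing them with the parentals, only the cu allele has switched, so cu is the middle locus and the order is st – cu – ss.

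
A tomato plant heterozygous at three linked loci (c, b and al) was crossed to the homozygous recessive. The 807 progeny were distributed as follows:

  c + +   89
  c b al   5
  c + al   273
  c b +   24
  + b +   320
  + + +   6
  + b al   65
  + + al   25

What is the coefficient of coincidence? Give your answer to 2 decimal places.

0.90

The two most frequent reciprocal classes, c + al and + b +, are the parental types, so the F1 was c + al / + b +.
The two rarest classes, c b al and + + +, are the double crossovers. Comparing them with the parentals, only the b allele has switched, so b is the middle locus and the order is c – b – al.
c–b: (49 + 11)/807 = 0.0743; b–al: (154 + 11)/807 = 0.2045.
Expected DCO frequency = 0.0743 × 0.2045 ≈ 0.01519; observed = 11/807 ≈ 0.01363.
Coefficient of coincidence = 0.01363/0.01519 ≈ 0.90.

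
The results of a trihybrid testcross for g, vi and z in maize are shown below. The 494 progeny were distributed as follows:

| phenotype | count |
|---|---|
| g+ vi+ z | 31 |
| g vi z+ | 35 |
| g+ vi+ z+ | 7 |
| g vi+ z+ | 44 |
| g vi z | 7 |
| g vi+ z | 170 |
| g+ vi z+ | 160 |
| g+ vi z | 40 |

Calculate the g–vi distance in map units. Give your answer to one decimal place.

The two most frequent reciprocal classes, g+ vi z+ and g vi+ z, are the parental types, so the F1 was g+ vi z+ / g vi+ z.
The two rarest classes, g+ vi+ z+ and g vi z, are the double crossovers. Comparing them with the parentals, only the vi allele has switched, so vi is the middle locus and the order is g – vi – z.
Crossovers in the g–vi interval produce the single-crossover classes g vi z+ and g+ vi+ z (35 + 31 = 66) plus the double crossovers (14).
RF(g–vi) = (66 + 14) / 494 = 80/494 = 0.1619 → 16.2 map units.

16.2 map units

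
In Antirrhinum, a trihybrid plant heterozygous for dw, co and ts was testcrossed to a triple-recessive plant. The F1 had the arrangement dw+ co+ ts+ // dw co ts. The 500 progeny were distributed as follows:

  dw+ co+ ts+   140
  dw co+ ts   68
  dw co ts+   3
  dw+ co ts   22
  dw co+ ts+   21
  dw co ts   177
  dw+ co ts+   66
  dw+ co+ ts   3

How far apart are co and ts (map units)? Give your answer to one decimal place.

The two rarest classes, dw+ co+ ts and dw co ts+, are the double crossovers. Comparing them with the parentals, only the ts allele has switched, so ts is the middle locus and the order is dw – ts – co.
Crossovers in the ts–co interval produce the single-crossover classes dw+ co ts+ and dw co+ ts (66 + 68 = 134) plus the double crossovers (6).
RF(ts–co) = (134 + 6) / 500 = 140/500 = 0.2800 → 28.0 map units.

28.0 map units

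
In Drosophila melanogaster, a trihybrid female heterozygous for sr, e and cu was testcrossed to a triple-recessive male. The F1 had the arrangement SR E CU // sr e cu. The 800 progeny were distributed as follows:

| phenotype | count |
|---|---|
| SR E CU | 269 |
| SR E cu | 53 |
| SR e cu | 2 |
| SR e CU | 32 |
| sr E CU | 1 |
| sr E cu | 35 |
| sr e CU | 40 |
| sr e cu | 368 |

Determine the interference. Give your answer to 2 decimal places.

The two rarest classes, sr E CU and SR e cu, are the double crossovers. Comparing them with the parentals, only the sr allele has switched, so sr is the middle locus and the order is e – sr – cu.
e–sr: (67 + 3)/800 = 0.0875; sr–cu: (93 + 3)/800 = 0.1200.
Expected DCO frequency = 0.0875 × 0.1200 ≈ 0.01050; observed = 3/800 ≈ 0.00375.
Coefficient of coincidence = 0.00375/0.01050 ≈ 0.36; interference = 1 − 0.36 = 0.64.

0.64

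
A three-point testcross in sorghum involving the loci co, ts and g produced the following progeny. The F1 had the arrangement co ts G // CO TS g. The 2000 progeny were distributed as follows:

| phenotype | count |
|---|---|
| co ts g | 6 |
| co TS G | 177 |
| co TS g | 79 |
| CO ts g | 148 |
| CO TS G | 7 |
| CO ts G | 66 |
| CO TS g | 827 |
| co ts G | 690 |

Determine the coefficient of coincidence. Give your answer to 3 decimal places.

The two rarest classes, co ts g and CO TS G, are the double crossovers. Comparing them with the parentals, only the g allele has switched, so g is the middle locus and the order is co – g – ts.
co–g: (145 + 13)/2000 = 0.0790; g–ts: (325 + 13)/2000 = 0.1690.
Expected DCO frequency = 0.0790 × 0.1690 ≈ 0.01335; observed = 13/2000 ≈ 0.00650.
Coefficient of coincidence = 0.00650/0.01335 ≈ 0.487.

0.487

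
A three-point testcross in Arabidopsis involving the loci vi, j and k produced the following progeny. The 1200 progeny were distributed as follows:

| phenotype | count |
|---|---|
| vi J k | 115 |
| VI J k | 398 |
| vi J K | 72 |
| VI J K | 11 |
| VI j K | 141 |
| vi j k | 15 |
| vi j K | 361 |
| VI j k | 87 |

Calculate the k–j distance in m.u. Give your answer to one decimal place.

The two most frequent reciprocal classes, VI J k and vi j K, are the parental types, so the F1 was VI J k / vi j K.
The two rarest classes, VI J K and vi j k, are the double crossovers. Comparing them with the parentals, only the k allele has switched, so k is the middle locus and the order is j – k – vi.
Crossovers in the j–k interval produce the single-crossover classes VI j k and vi J K (87 + 72 = 159) plus the double crossovers (26).
RF(j–k) = (159 + 26) / 1200 = 185/1200 = 0.1542 → 15.4 m.u.

15.4 m.u.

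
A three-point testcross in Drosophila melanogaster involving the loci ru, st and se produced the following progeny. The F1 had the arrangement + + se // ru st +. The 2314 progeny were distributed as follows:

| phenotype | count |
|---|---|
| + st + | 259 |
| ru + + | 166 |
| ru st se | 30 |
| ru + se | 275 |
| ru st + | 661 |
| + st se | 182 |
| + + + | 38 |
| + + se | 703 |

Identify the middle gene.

se

The two rarest classes, + + + and ru st se, are the double crossovers. Comparing them with the parentals, only the se allele has switched, so se is the middle locus and the order is st – se – ru.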